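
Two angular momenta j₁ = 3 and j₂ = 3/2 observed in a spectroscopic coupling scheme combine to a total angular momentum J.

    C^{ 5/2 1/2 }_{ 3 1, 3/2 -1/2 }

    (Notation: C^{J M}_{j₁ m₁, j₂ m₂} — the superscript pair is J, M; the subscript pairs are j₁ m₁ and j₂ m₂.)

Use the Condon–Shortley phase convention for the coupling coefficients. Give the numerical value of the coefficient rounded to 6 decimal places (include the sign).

j₁+j₂−J=2  J+j₁−j₂=4  J−j₁+j₂=1  j₁+j₂+J+1=8
(j₁±m₁, j₂±m₂, J±M) = (4,2,1,2,3,2)
P² = 288/35
sum k=0..1:
  [0] +1/8 = 1/8
  [1] −1/6 = -1/6
S = -1/24
C² = P²·S² = 1/70 ; C = -0.119523

-0.119523  (= −√(1/70))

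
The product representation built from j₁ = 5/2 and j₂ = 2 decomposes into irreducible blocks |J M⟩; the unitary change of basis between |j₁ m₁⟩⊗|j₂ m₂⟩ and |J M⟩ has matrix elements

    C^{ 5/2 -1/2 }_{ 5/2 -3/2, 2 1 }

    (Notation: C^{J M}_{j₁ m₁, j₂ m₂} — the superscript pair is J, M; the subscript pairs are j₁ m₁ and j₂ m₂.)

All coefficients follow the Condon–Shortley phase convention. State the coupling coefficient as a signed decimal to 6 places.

+√(6/35) = +0.414039

j₁+j₂−J=2  J+j₁−j₂=3  J−j₁+j₂=2  j₁+j₂+J+1=8
(j₁±m₁, j₂±m₂, J±M) = (1,4,3,1,2,3)
P² = 216/35
sum k=1..2:
  [1] −1/12 = -1/12
  [2] +1/4 = 1/4
S = 1/6
C² = P²·S² = 6/35 ; C = +0.414039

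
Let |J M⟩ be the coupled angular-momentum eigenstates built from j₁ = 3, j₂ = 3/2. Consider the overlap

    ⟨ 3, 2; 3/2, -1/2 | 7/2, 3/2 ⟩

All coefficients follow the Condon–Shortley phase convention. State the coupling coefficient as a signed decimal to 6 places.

j₁+j₂−J=1  J+j₁−j₂=5  J−j₁+j₂=2  j₁+j₂+J+1=9
(j₁±m₁, j₂±m₂, J±M) = (5,1,1,2,5,2)
P² = 6400/21
sum k=0..1:
  [0] +1/24 = 1/24
  [1] −1/240 = -1/240
S = 3/80
C² = P²·S² = 3/7 ; C = +0.654654

+0.654654  (= +√(3/7))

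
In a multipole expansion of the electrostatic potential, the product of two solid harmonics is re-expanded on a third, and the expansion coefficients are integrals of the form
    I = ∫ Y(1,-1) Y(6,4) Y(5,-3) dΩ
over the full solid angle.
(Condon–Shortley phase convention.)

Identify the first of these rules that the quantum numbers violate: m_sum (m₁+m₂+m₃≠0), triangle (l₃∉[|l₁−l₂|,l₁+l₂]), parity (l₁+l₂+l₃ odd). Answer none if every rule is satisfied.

Σmᵢ = 0  ✓
l₃∈[|l₁−l₂|,l₁+l₂]=[5,7], have l₃=5  ✓
Σlᵢ = 12 ⇒ even  ✓

none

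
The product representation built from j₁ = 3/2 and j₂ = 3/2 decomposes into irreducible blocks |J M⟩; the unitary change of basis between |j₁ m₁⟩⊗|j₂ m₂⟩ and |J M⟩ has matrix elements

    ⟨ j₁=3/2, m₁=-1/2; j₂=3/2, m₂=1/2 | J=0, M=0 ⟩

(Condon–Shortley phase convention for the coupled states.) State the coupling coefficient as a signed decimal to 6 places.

+0.500000  (= +√(1/4))

triangle: 3!×0!×0!/4! = 6/24
(j±m)!: 1!×2!×2!×1!×0!×0! = 4
prefactor² = (2J+1)×Δ×N² = 1
  k=2: +1/(2!×1!×0!×0!×0!×0!) = 1/2
Σ = 1/2  ⇒  CG² = 1×(1/2)² = 1/4
CG = +√(1/4) = +0.500000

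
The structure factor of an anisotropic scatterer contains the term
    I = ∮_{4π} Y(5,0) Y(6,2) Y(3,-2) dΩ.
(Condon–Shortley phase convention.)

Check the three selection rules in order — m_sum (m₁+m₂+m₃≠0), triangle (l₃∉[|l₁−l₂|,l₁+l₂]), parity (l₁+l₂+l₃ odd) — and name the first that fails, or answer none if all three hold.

azimuthal sum: 0 + 2 − 2 = 0  ✓
1 ≤ 3 ≤ 11 (triangle on l)  ✓
L = 5 + 6 + 3 = 14 (even)  ✓

none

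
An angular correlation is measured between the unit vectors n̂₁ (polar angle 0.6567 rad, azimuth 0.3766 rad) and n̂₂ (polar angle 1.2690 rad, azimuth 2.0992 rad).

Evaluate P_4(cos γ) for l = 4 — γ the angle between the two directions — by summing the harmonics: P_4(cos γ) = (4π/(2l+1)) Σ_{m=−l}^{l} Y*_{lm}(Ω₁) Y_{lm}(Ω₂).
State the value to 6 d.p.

0.295731

Expand P_4 via completeness: Σ_{m} conj(Y_{4,m}) at Ω₁ times Y_{4,m} at Ω₂ —
  m=-4: Y*=+0.003956+0.061349i  Y=-0.189984-0.314924i  product +0.018569-0.012901i
  m=-3: Y*=+0.096285+0.203994i  Y=+0.323809-0.004668i  product +0.032130+0.065606i
  m=-2: Y*=+0.308432+0.289183i  Y=+0.057210-0.101327i  product +0.046948-0.014708i
  m=-1: Y*=+0.295888+0.117016i  Y=+0.161206+0.276145i  product +0.015386+0.100572i
  m=+0: Y*=-0.216497-0.000000i  Y=+0.065875+0.000000i  product -0.014262-0.000000i
  m=+1: Y*=-0.295888+0.117016i  Y=-0.161206+0.276145i  product +0.015386-0.100572i
  m=+2: Y*=+0.308432-0.289183i  Y=+0.057210+0.101327i  product +0.046948+0.014708i
  m=+3: Y*=-0.096285+0.203994i  Y=-0.323809-0.004668i  product +0.032130-0.065606i
  m=+4: Y*=+0.003956-0.061349i  Y=-0.189984+0.314924i  product +0.018569+0.012901i
Σ over m = +0.211802+0.000000i; ×(4π/9) → +0.295731+0.000000i. Real part: 0.295731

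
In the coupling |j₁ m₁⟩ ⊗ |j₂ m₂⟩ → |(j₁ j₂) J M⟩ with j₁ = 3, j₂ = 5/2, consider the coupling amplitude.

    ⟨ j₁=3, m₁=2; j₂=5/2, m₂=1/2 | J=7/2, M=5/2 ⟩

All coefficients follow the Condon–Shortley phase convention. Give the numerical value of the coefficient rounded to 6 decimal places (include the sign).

-0.178174  (= −√(2/63))

√[8·2!4!3!/10! · 5!1!3!2!6!1!] = √(4608/7)
  +(−1)^0/∏(0,2,1,3,3,0)! = 1/72  (running 1/72)
  +(−1)^1/∏(1,1,0,2,4,1)! = -1/48  (running -1/144)
⟨..|..⟩ = √(4608/7)·(-1/144) = -0.178174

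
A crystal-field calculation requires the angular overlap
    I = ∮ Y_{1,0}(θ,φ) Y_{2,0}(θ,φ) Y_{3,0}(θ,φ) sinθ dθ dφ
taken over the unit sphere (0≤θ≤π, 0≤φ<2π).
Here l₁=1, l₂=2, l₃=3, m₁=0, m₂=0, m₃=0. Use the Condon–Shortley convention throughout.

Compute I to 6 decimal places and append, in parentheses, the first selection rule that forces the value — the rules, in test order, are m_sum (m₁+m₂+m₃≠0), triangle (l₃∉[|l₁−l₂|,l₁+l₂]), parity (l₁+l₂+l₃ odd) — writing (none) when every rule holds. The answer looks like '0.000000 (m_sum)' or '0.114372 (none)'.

m-sum 0 ✓  L=6 even ✓  1≤3≤3 ✓
Π(2lᵢ+1) = 3×5×7 = 105
triangle coeff Δ(1,2,3) = 1/105
Σ_t [0,0]: t=0:+1/4 = 1/4
(3j)²=3/35 [(1 2 3; 0 0 0)], sign=-1
(m-triple is (0,0,0) — same symbol as above.)
⇒ 4πI² = 27/35
I = (+1)√(27/35/(4π)) = 0.24776670
No selection rule forces the value: the integral is nonzero (none).

0.247767 (none)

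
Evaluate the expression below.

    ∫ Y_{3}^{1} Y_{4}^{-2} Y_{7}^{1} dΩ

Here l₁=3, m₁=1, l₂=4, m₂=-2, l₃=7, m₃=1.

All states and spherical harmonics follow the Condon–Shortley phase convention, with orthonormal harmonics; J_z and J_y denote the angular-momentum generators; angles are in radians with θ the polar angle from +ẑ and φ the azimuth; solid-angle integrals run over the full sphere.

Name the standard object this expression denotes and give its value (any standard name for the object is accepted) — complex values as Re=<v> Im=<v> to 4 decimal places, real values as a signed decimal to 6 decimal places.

This is a Gaunt coefficient — the integral of a triple product of spherical harmonics over the sphere.
m-sum 0 ✓  L=14 even ✓  1≤7≤7 ✓
Π(2lᵢ+1) = 7×9×15 = 945
triangle coeff Δ(3,4,7) = 1/45045
Σ_t [0,0]: t=0:+1/20736 = 1/20736
(3j)²=35/1287 [(3 4 7; 0 0 0)], sign=-1
Σ_t [0,0]: t=0:+1/69120 = 1/69120
(3j)²=4/429 [(3 4 7; 1 -2 1)], sign=+1
⇒ 4πI² = 4900/20449
I = (-1)√(4900/20449/(4π)) = -0.13808836

Gaunt coefficient, -0.138088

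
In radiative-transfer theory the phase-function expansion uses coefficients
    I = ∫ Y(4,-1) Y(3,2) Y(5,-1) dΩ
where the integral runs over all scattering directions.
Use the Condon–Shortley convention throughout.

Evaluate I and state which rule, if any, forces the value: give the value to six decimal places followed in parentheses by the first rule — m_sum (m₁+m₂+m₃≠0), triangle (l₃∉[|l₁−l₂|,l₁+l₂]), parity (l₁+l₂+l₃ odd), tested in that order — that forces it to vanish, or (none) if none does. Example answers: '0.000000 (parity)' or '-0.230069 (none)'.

m-sum 0 ✓  L=12 even ✓  1≤5≤7 ✓
Π(2lᵢ+1) = 9×7×11 = 693
triangle coeff Δ(4,3,5) = 1/180180
Σ_t [0,2]: t=0:+1/576 t=1:−1/144 t=2:+1/576 = -1/288
(3j)²=20/1001 [(4 3 5; 0 0 0)], sign=+1
Σ_t [1,2]: t=1:−1/1152 t=2:+1/432 = 5/3456
(3j)²=625/36036 [(4 3 5; -1 2 -1)], sign=+1
⇒ 4πI² = 3125/13013
I = (+1)√(3125/13013/(4π)) = 0.13823925
No selection rule forces the value: the integral is nonzero (none).

0.138239 (none)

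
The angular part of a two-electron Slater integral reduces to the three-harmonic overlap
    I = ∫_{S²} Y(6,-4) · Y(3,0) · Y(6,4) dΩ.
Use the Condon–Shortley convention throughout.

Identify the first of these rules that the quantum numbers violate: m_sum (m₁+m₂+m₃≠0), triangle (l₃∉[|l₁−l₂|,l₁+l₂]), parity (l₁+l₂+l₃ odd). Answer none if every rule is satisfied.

parity

azimuthal sum: -4 + 0 + 4 = 0  ✓
3 ≤ 6 ≤ 9 (triangle on l)  ✓
L = 6 + 3 + 6 = 15 (odd)  ✗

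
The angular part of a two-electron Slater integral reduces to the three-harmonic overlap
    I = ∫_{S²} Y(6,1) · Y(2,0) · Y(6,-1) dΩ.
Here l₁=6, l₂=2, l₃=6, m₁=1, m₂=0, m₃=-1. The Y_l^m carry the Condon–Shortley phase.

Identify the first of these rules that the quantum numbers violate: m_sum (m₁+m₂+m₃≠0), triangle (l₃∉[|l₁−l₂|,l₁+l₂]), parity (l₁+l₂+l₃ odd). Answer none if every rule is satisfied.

none

azimuthal sum: 1 + 0 − 1 = 0  ✓
4 ≤ 6 ≤ 8 (triangle on l)  ✓
L = 6 + 2 + 6 = 14 (even)  ✓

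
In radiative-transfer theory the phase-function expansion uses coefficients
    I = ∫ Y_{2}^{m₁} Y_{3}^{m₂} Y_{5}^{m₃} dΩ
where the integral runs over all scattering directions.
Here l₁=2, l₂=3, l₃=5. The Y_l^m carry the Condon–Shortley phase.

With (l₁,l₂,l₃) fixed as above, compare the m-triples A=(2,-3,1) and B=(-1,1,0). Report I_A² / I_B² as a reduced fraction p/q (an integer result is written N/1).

1/50

Shared (l₁,l₂,l₃)=(2,3,5): N and (l;000)² cancel in I_A²/I_B².
A: Δ = 0!·4!·6!/11! = 1/2310; Racah Σ t=0..0: t=0:+1/17280 = 1/17280; ⇒ 3j(2 3 5; 2 -3 1)² = 1/2310, sgn +1
B: Δ = 0!·4!·6!/11! = 1/2310; Racah Σ t=0..0: t=0:+1/288 = 1/288; ⇒ 3j(2 3 5; -1 1 0)² = 5/231, sgn -1
I_A²/I_B² = (1/2310)/(5/231) = 1/50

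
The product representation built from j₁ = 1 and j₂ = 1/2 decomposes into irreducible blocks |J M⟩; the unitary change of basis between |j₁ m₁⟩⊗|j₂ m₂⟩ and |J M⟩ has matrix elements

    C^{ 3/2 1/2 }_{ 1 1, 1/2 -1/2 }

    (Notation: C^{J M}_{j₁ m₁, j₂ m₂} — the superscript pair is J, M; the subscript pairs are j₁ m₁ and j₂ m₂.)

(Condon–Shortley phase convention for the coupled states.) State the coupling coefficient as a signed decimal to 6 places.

+0.577350  (= +√(1/3))

triangle: 0!·2!·1!/4! = 2/24
(j±m)!: 2!·0!·0!·1!·2!·1! = 4
prefactor² = (2J+1)·Δ·N² = 4/3
  k=0: +1/(0!·0!·0!·0!·2!·1!) = 1/2
Σ = 1/2  ⇒  CG² = 4/3·(1/2)² = 1/3
CG = +√(1/3) = +0.577350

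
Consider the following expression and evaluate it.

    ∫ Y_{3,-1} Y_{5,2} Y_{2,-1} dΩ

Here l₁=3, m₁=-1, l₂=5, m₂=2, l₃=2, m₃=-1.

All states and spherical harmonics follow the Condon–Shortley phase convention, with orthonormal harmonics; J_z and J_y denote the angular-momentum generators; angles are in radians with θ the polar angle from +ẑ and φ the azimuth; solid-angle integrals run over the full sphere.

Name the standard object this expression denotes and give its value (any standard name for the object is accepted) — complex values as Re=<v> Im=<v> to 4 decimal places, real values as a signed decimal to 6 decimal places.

This is a Gaunt coefficient — the integral of a triple product of spherical harmonics over the sphere.
m-sum 0 ✓  L=10 even ✓  2≤2≤8 ✓
Π(2lᵢ+1) = 7×11×5 = 385
triangle coeff Δ(3,5,2) = 1/2310
Σ_t [3,3]: t=3:−1/144 = -1/144
(3j)²=10/231 [(3 5 2; 0 0 0)], sign=-1
Σ_t [4,4]: t=4:+1/288 = 1/288
(3j)²=1/22 [(3 5 2; -1 2 -1)], sign=-1
⇒ 4πI² = 25/33
I = (+1)√(25/33/(4π)) = 0.24553200

Gaunt coefficient, +0.245532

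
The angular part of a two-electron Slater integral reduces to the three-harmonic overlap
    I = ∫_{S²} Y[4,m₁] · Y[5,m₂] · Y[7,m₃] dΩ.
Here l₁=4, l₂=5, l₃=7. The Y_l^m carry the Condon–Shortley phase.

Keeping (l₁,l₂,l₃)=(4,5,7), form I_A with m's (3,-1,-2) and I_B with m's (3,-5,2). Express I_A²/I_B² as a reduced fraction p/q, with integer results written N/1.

1694/135

l's match ⇒ only the (l;m) 3-j factors differ between A and B.
A: triangle coeff Δ(4,5,7) = 1/6126120; Σ_t [0,1]: t=0:+1/138240 t=1:−1/518400 = 11/2073600; (3j)²=77/4420 [(4 5 7; 3 -1 -2)], sign=-1
B: triangle coeff Δ(4,5,7) = 1/6126120; Σ_t [0,0]: t=0:+1/9676800 = 1/9676800; (3j)²=27/19448 [(4 5 7; 3 -5 2)], sign=-1
I_A²/I_B² = (77/4420)/(27/19448) = 1694/135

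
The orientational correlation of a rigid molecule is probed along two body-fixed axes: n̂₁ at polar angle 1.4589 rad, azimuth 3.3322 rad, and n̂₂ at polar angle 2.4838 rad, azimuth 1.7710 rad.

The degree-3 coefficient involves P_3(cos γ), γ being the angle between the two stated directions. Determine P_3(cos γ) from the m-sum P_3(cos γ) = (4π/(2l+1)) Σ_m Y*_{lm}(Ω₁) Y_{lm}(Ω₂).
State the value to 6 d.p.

Summing Y*_{l m}(θ₁,φ₁)·Y_{l m}(θ₂,φ₂) over m ∈ [−3, 3]; prefactor 4π/(2·3+1) = 1.795196:
  term(m=-3) = (-0.001124, -0.039021)   from Y*(Ω₁)=(-0.344309, -0.221577), Y(Ω₂)=(0.053882, 0.078656)
  term(m=-2) = (0.034060, -0.000654)   from Y*(Ω₁)=(0.104605, 0.041928), Y(Ω₂)=(0.278377, -0.117830)
  term(m=-1) = (-0.001217, -0.126795)   from Y*(Ω₁)=(0.295683, 0.057052), Y(Ω₂)=(-0.083739, -0.412664)
  term(m=+0) = (0.004740, 0.000000)   from Y*(Ω₁)=(-0.122412, -0.000000), Y(Ω₂)=(-0.038722, 0.000000)
  term(m=+1) = (-0.001217, 0.126795)   from Y*(Ω₁)=(-0.295683, 0.057052), Y(Ω₂)=(0.083739, -0.412664)
  term(m=+2) = (0.034060, 0.000654)   from Y*(Ω₁)=(0.104605, -0.041928), Y(Ω₂)=(0.278377, 0.117830)
  term(m=+3) = (-0.001124, 0.039021)   from Y*(Ω₁)=(0.344309, -0.221577), Y(Ω₂)=(-0.053882, 0.078656)
Accumulated sum (0.068179, -0.000000); after 4π/(2l+1) scaling, (0.122395, -0.000000) ⇒ P_3 = 0.122395

0.122395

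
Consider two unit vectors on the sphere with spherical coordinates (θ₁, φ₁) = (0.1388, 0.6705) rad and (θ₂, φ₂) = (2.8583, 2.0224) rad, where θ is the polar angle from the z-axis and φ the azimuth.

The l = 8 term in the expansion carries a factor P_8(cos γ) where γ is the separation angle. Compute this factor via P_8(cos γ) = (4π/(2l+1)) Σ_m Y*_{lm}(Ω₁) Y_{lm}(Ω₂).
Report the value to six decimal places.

-0.225721

Term-by-term m-sum for l=8 (normalisation 4π/17 = 0.739198):
  m=-8: Y*=(0.000000, -0.000000)  Y=(-0.000017, 0.000009)  product (-0.000000, 0.000000)
  m=-7: Y*=(-0.000000, -0.000002)  Y=(0.000005, 0.000264)  product (0.000000, -0.000000)
  m=-6: Y*=(-0.000023, -0.000028)  Y=(0.002091, 0.000964)  product (-0.000000, -0.000000)
  m=-5: Y*=(-0.000468, -0.000100)  Y=(0.011151, -0.009151)  product (-0.000006, 0.000003)
  m=-4: Y*=(-0.004225, 0.002091)  Y=(-0.015557, -0.064801)  product (0.000201, 0.000241)
  m=-3: Y*=(-0.014678, 0.031121)  Y=(-0.217812, -0.047790)  product (0.004684, -0.006077)
  m=-2: Y*=(0.040412, 0.172752)  Y=(-0.310891, 0.394362)  product (-0.080690, -0.037770)
  m=-1: Y*=(0.449547, 0.356522)  Y=(0.265403, 0.547184)  product (-0.075772, 0.340607)
  m=+0: Y*=(0.793127, -0.000000)  Y=(-0.002766, 0.000000)  product (-0.002194, 0.000000)
  m=+1: Y*=(-0.449547, 0.356522)  Y=(-0.265403, 0.547184)  product (-0.075772, -0.340607)
  m=+2: Y*=(0.040412, -0.172752)  Y=(-0.310891, -0.394362)  product (-0.080690, 0.037770)
  m=+3: Y*=(0.014678, 0.031121)  Y=(0.217812, -0.047790)  product (0.004684, 0.006077)
  m=+4: Y*=(-0.004225, -0.002091)  Y=(-0.015557, 0.064801)  product (0.000201, -0.000241)
  m=+5: Y*=(0.000468, -0.000100)  Y=(-0.011151, -0.009151)  product (-0.000006, -0.000003)
  m=+6: Y*=(-0.000023, 0.000028)  Y=(0.002091, -0.000964)  product (-0.000000, 0.000000)
  m=+7: Y*=(0.000000, -0.000002)  Y=(-0.000005, 0.000264)  product (0.000000, 0.000000)
  m=+8: Y*=(0.000000, 0.000000)  Y=(-0.000017, -0.000009)  product (-0.000000, -0.000000)
Accumulated sum (-0.305359, -0.000000); after 4π/(2l+1) scaling, (-0.225721, -0.000000) ⇒ P_8 = -0.225721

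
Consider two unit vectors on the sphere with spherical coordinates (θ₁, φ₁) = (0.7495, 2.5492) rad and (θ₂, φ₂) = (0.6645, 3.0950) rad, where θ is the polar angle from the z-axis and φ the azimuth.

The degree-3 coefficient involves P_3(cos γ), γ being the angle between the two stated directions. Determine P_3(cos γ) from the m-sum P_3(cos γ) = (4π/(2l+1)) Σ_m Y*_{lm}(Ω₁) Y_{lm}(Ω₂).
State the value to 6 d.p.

0.642781

Summing Y*_{l m}(θ₁,φ₁)·Y_{l m}(θ₂,φ₂) over m ∈ [−3, 3]; prefactor 4π/(2·3+1) = 1.795196:
  m=-3: Y*=0.02703 + 0.12913j  Y=-0.09689 - 0.01363j  product -0.00086 - 0.01288j
  m=-2: Y*=0.13073 - 0.32168j  Y=0.30462 + 0.02847j  product 0.04898 - 0.09427j
  m=-1: Y*=-0.30674 + 0.20645j  Y=-0.41779 - 0.01948j  product 0.13218 - 0.08028j
  m=+0: Y*=-0.08760 + 0.00000j  Y=0.02897 + 0.00000j  product -0.00254 + 0.00000j
  m=+1: Y*=0.30674 + 0.20645j  Y=0.41779 - 0.01948j  product 0.13218 + 0.08028j
  m=+2: Y*=0.13073 + 0.32168j  Y=0.30462 - 0.02847j  product 0.04898 + 0.09427j
  m=+3: Y*=-0.02703 + 0.12913j  Y=0.09689 - 0.01363j  product -0.00086 + 0.01288j
Total Σ_m = 0.35806 + 0.00000j. Multiply by 1.795196: 0.64278 + 0.00000j. P_3(cos γ) = 0.642781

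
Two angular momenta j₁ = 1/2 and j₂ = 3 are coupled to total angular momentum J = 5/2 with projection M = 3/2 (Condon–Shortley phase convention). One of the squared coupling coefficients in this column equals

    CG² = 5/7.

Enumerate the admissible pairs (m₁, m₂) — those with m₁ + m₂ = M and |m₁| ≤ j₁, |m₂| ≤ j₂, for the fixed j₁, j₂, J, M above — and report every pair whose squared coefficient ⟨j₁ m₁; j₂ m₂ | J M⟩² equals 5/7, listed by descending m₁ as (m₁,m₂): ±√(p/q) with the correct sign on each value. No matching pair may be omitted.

(-1/2,2): −√(5/7)

Admissible pairs with m₁+m₂ = M = 3/2: (-1/2,2), (1/2,1)
  (m₁,m₂)=(1/2,1): CG² = 2/7, CG = +√(2/7)
  (m₁,m₂)=(-1/2,2): CG² = 5/7, CG = −√(5/7)   ← matches the target
Pairs with CG² = 5/7: (-1/2,2): −√(5/7)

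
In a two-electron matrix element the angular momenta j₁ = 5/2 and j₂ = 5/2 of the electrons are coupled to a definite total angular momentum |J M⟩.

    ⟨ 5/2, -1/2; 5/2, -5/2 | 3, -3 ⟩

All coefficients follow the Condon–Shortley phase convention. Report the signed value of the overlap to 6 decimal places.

+√(5/18) = +0.527046

triangle: 2!*3!*3!/9! = 72/362880
(j±m)!: 2!*3!*0!*5!*0!*6! = 1036800
prefactor² = (2J+1)*Δ*N² = 1440
  k=0: +1/(0!*2!*3!*0!*0!*3!) = 1/72
Σ = 1/72  ⇒  CG² = 1440*(1/72)² = 5/18
CG = +√(5/18) = +0.527046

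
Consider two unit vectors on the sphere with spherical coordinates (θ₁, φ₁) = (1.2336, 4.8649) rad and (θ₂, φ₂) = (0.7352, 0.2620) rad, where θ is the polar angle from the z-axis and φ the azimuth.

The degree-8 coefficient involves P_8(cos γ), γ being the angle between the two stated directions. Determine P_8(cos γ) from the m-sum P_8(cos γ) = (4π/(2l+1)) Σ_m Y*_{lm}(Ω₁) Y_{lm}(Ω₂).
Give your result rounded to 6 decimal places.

Summing Y*_{l m}(θ₁,φ₁)·Y_{l m}(θ₂,φ₂) over m ∈ [−8, 8]; prefactor 4π/(2·8+1) = 0.739198:
  m=-8: Y*=0.11138 + 0.30445j  Y=-0.01059 - 0.01827j  product 0.00438 - 0.00526j
  m=-7: Y*=-0.39826 + 0.21924j  Y=-0.02430 - 0.09018j  product 0.02945 + 0.03059j
  m=-6: Y*=-0.10404 - 0.13525j  Y=-0.00030 - 0.24855j  product -0.03358 + 0.02590j
  m=-5: Y*=-0.18889 + 0.19772j  Y=0.11087 - 0.41545j  product 0.06120 + 0.10040j
  m=-4: Y*=-0.23466 - 0.16402j  Y=0.21769 - 0.37775j  product -0.11304 + 0.05294j
  m=-3: Y*=-0.06666 + 0.13538j  Y=0.06900 - 0.06908j  product 0.00475 + 0.01395j
  m=-2: Y*=-0.29764 - 0.09371j  Y=-0.29089 + 0.16810j  product 0.10233 - 0.02277j
  m=-1: Y*=-0.01431 + 0.09313j  Y=-0.26312 + 0.07056j  product -0.00280 - 0.02552j
  m=+0: Y*=-0.31547 + 0.00000j  Y=0.26026 + 0.00000j  product -0.08211 + 0.00000j
  m=+1: Y*=0.01431 + 0.09313j  Y=0.26312 + 0.07056j  product -0.00280 + 0.02552j
  m=+2: Y*=-0.29764 + 0.09371j  Y=-0.29089 - 0.16810j  product 0.10233 + 0.02277j
  m=+3: Y*=0.06666 + 0.13538j  Y=-0.06900 - 0.06908j  product 0.00475 - 0.01395j
  m=+4: Y*=-0.23466 + 0.16402j  Y=0.21769 + 0.37775j  product -0.11304 - 0.05294j
  m=+5: Y*=0.18889 + 0.19772j  Y=-0.11087 - 0.41545j  product 0.06120 - 0.10040j
  m=+6: Y*=-0.10404 + 0.13525j  Y=-0.00030 + 0.24855j  product -0.03358 - 0.02590j
  m=+7: Y*=0.39826 + 0.21924j  Y=0.02430 - 0.09018j  product 0.02945 - 0.03059j
  m=+8: Y*=0.11138 - 0.30445j  Y=-0.01059 + 0.01827j  product 0.00438 + 0.00526j
Accumulated sum 0.02327 - 0.00000j; after 4π/(2l+1) scaling, 0.01720 - 0.00000j ⇒ P_8 = 0.017199

0.017199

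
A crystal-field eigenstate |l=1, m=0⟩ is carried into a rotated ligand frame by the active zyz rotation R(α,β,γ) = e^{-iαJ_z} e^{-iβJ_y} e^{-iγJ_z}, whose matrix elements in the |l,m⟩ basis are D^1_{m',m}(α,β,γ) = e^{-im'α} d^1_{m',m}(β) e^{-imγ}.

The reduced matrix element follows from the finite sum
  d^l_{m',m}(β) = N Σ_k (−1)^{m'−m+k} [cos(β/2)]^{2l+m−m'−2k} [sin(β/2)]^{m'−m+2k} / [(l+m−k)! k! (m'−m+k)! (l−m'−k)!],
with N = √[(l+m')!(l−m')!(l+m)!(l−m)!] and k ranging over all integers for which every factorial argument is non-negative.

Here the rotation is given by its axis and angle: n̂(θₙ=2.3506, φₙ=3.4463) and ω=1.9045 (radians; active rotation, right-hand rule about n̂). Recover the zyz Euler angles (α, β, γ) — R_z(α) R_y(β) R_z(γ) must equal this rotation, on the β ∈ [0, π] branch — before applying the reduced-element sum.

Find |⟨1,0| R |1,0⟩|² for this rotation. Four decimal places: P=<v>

Axis–angle → zyz. n̂ = (sinθₙcosφₙ, sinθₙsinφₙ, cosθₙ) = (-0.678297, -0.213325, -0.703140), ω = 1.9045.
R = I cosω + sinω [n̂]ₓ + (1−cosω) n̂n̂ᵀ gives
  R = [+0.283241, +0.856445, +0.431598; -0.472259, -0.267131, +0.840008; +0.834713, -0.441751, +0.328801]
β = atan2(√(R₁₃²+R₂₃²), R₃₃) = 1.235763; α = atan2(R₂₃, R₁₃) mod 2π = 1.096167; γ = atan2(R₃₂, −R₃₁) mod 2π = 3.628345
Split into d^1_{0,0}(β=1.2358) × two z-phases.
Half-angle: c=0.815108, s=0.579310. N=√(1·1·1·1)=1.000000
The bounds max(0,m−m')=0 and min(l+m,l−m')=1 give 2 terms
  k=0: (−1)^0·1.0000/(1)·0.8151^2·0.5793^0 = +0.664400
  k=1: (−1)^1·1.0000/(1)·0.8151^0·0.5793^2 = -0.335600
d^1_{0,0}(1.2358) = +0.664400 -0.335600 = +0.328801
|D^1_{0,0}|² = |d^1_{0,0}(β)|² = (+0.328801)² = 0.108110 (the z-rotation phases have unit modulus)

P=0.1081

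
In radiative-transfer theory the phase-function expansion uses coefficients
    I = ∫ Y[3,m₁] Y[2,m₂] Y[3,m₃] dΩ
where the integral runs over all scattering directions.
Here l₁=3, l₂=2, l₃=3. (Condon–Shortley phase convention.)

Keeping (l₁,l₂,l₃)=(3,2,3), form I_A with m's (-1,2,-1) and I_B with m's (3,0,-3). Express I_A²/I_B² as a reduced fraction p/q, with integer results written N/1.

Same 3,2,3: normalisation and zero-m 3j drop out of the ratio.
A: Δ: 2! 4! 2! / 9! → 1/3780; sum: t=2:+1/16 = 1/16; 3j²(3 2 3; -1 2 -1) = Δ·Π!·Σ² = 2/35  (sign +1)
B: Δ: 2! 4! 2! / 9! → 1/3780; sum: t=0:+1/96 = 1/96; 3j²(3 2 3; 3 0 -3) = Δ·Π!·Σ² = 5/84  (sign +1)
I_A²/I_B² = (2/35)/(5/84) = 24/25

24/25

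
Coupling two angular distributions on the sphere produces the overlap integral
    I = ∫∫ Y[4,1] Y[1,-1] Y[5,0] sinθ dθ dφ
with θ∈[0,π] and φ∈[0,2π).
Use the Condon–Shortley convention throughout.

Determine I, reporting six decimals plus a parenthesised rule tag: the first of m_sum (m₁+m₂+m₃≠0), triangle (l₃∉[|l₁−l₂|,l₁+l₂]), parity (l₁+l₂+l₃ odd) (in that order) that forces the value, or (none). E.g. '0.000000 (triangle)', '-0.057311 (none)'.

0.155288 (none)

Rules hold: Σm=0, L=10 even, 3≤5≤5.
N = 9·3·11 = 297
Δ = 0!·8!·2!/11! = 1/495
Racah Σ t=0..0: t=0:+1/576 = 1/576
⇒ 3j(4 1 5; 0 0 0)² = 5/99, sgn -1
Racah Σ t=0..0: t=0:+1/1440 = 1/1440
⇒ 3j(4 1 5; 1 -1 0)² = 2/99, sgn -1
4πI² = N·(3j₀)²·(3jₘ)² = 10/33
I = +1·√(0.30303/4π) = 0.15528807
No selection rule forces the value: the integral is nonzero (none).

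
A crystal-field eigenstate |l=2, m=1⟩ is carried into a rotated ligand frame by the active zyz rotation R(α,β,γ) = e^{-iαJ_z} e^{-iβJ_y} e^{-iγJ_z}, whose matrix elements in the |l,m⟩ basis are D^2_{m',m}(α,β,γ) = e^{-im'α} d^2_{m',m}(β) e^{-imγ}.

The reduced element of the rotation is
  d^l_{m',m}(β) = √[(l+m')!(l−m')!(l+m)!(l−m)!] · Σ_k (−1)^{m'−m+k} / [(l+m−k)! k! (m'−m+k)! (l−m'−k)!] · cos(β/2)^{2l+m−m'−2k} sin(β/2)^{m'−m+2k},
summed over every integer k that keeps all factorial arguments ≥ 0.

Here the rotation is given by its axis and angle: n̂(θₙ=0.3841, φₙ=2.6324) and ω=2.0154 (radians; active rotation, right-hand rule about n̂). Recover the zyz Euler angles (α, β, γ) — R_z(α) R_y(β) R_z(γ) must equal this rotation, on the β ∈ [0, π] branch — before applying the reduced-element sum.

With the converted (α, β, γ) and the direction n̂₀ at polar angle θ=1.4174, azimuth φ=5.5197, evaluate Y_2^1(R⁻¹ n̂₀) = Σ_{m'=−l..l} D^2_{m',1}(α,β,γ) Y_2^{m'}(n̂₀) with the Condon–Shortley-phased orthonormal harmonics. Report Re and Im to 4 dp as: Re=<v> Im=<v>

Re=-0.2712 Im=-0.1369

Axis–angle → zyz. n̂ = (sinθₙcosφₙ, sinθₙsinφₙ, cosθₙ) = (-0.327187, +0.182668, +0.927136), ω = 2.0154.
R = I cosω + sinω [n̂]ₓ + (1−cosω) n̂n̂ᵀ gives
  R = [-0.277006, -0.922473, -0.268907; +0.751529, -0.382381, +0.537577; -0.598725, -0.053179, +0.799187]
β = atan2(√(R₁₃²+R₂₃²), R₃₃) = 0.644855; α = atan2(R₂₃, R₁₃) mod 2π = 2.034620; γ = atan2(R₃₂, −R₃₁) mod 2π = 6.194598
Need the full column D^2_{m',1} for m'=−2..2 at α=2.0346, β=0.6449, γ=6.1946.
cos(β/2)=0.948469, sin(β/2)=0.316870
d^2_{-2,1}: single k=3 term ⇒ +0.060353;  D = -0.031780-0.051308i
d^2_{-1,1}: k∈[2..3] ⇒ +0.270975 -0.010081 = +0.260893;  D = -0.136902+0.222089i
d^2_{0,1}: k∈[1..2] ⇒ +0.662256 -0.073916 = +0.588340;  D = +0.586032+0.052051i
d^2_{1,1}: k∈[0..1] ⇒ +0.809269 -0.270975 = +0.538294;  D = -0.197280-0.500840i
d^2_{2,1}: single k=0 term ⇒ -0.540730;  D = +0.361296-0.402311i
Y_2^{m'}(θ=1.4174,φ=5.5197) and Σ D·Y over m':
  (-0.0318-0.0513i)·(+0.0165+0.3769i)  (-0.1369+0.2221i)·(+0.0843+0.0807i)  (+0.5860+0.0521i)·(-0.2933+0.0000i)  (-0.1973-0.5008i)·(-0.0843+0.0807i)  (+0.3613-0.4023i)·(+0.0165-0.3769i)
Y_2^1(R⁻¹ n̂) = -0.271156-0.136942i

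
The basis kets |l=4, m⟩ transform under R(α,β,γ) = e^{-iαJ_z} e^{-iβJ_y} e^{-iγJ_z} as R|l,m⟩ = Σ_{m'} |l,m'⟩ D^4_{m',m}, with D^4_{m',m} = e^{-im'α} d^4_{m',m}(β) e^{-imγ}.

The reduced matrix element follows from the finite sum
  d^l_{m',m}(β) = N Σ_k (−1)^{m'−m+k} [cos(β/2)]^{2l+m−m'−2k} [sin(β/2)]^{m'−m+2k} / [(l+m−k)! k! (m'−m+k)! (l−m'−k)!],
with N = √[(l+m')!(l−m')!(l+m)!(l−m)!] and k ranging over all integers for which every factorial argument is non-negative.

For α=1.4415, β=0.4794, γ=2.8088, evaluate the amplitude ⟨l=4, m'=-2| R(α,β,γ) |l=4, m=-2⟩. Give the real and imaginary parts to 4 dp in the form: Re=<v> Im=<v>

Split into d^4_{-2,-2}(β=0.4794) × two z-phases.
c=cos(0.479400/2)=0.971409, s=sin(0.479400/2)=0.237411; N=√[2·720·2·720]=1440.000000
k: max(0,(-2)−(-2))=0 … min(4+(-2),4−(-2))=2
  k=0: (−1)^0·1440.0000/(1440)·0.9714^8·0.2374^0 = +0.792899
  k=1: (−1)^1·1440.0000/(120)·0.9714^6·0.2374^2 = -0.568325
  k=2: (−1)^2·1440.0000/(96)·0.9714^4·0.2374^4 = +0.042433
d^4_{-2,-2}(0.4794) = +0.792899 -0.568325 +0.042433 = +0.267007
Phases: e^{-i·(-2)·1.4415}=-0.966751+0.255720i, e^{-i·(-2)·2.8088}=+0.786555-0.617520i ⇒ D=-0.160869+0.213105i

Re=-0.1609 Im=0.2131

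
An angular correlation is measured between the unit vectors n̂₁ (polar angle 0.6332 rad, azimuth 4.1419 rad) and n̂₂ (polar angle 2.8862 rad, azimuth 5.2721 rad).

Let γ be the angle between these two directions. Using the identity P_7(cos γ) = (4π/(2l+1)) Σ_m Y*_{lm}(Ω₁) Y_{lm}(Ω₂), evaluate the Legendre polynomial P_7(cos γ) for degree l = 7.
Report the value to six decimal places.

-0.095640

Term-by-term m-sum for l=7 (normalisation 4π/15 = 0.837758):
  m=-7: Y*=-0.00956 - 0.00837j  Y=0.00002 + 0.00002j  product -0.00000 - 0.00000j
  m=-6: Y*=0.06220 - 0.01798j  Y=-0.00046 + 0.00010j  product -0.00003 + 0.00001j
  m=-5: Y*=-0.05653 + 0.19003j  Y=0.00142 - 0.00397j  product 0.00067 + 0.00049j
  m=-4: Y*=-0.25792 - 0.29937j  Y=0.01643 + 0.02082j  product 0.00200 - 0.01029j
  m=-3: Y*=0.46527 - 0.06588j  Y=-0.11799 + 0.01283j  product -0.05405 + 0.01374j
  m=-2: Y*=-0.07190 + 0.15684j  Y=0.15740 - 0.32471j  product 0.03961 + 0.04803j
  m=-1: Y*=0.17510 + 0.27288j  Y=0.33879 + 0.54073j  product -0.08823 + 0.18713j
  m=+0: Y*=-0.28748 + 0.00000j  Y=-0.29882 + 0.00000j  product 0.08590 + 0.00000j
  m=+1: Y*=-0.17510 + 0.27288j  Y=-0.33879 + 0.54073j  product -0.08823 - 0.18713j
  m=+2: Y*=-0.07190 - 0.15684j  Y=0.15740 + 0.32471j  product 0.03961 - 0.04803j
  m=+3: Y*=-0.46527 - 0.06588j  Y=0.11799 + 0.01283j  product -0.05405 - 0.01374j
  m=+4: Y*=-0.25792 + 0.29937j  Y=0.01643 - 0.02082j  product 0.00200 + 0.01029j
  m=+5: Y*=0.05653 + 0.19003j  Y=-0.00142 - 0.00397j  product 0.00067 - 0.00049j
  m=+6: Y*=0.06220 + 0.01798j  Y=-0.00046 - 0.00010j  product -0.00003 - 0.00001j
  m=+7: Y*=0.00956 - 0.00837j  Y=-0.00002 + 0.00002j  product -0.00000 + 0.00000j
Accumulated sum -0.11416 - 0.00000j; after 4π/(2l+1) scaling, -0.09564 - 0.00000j ⇒ P_7 = -0.095640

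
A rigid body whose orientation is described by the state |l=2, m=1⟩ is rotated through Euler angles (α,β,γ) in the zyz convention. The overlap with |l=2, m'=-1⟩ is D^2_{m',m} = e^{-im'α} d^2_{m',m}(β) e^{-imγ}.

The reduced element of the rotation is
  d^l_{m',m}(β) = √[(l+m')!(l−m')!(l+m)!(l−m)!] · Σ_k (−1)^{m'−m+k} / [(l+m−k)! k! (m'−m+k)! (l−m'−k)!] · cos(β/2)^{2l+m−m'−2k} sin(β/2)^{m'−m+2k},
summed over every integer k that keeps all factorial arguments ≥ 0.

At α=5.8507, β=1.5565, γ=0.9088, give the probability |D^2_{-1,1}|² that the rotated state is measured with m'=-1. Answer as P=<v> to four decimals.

D^2_{-1,1}(5.8507,1.5565,0.9088) = e^{-i·-1·5.8507}·d^2_{-1,1}(1.5565)·e^{-i·1·0.9088}. Compute d first:
c=cos(1.556500/2)=0.712143, s=sin(1.556500/2)=0.702034; N=√[1·6·6·1]=6.000000
Admissible k: 2..3 (factorial args all ≥0)
  k=2: (−1)^0·6.0000/(2)·0.7121^2·0.7020^2 = +0.749847
  k=3: (−1)^1·6.0000/(6)·0.7121^0·0.7020^4 = -0.242903
d^2_{-1,1}(1.5565) = +0.749847 -0.242903 = +0.506944
|D^2_{-1,1}|² = |d^2_{-1,1}(β)|² = (+0.506944)² = 0.256992 (the z-rotation phases have unit modulus)

P=0.2570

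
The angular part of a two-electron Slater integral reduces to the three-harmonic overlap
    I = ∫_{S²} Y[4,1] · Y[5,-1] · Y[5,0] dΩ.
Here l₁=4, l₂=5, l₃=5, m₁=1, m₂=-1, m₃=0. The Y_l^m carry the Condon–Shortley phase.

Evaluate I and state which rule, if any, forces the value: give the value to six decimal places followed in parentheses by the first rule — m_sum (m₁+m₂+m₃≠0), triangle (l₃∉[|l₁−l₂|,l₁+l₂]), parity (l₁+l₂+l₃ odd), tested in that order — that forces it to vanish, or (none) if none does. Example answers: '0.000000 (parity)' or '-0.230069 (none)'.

Rules hold: Σm=0, L=14 even, 1≤5≤9.
N = 9·11·11 = 1089
Δ = 4!·4!·6!/15! = 1/3153150
Racah Σ t=0..4: t=0:+1/69120 t=1:−1/1728 t=2:+1/576 t=3:−1/1728 t=4:+1/69120 = 7/11520
⇒ 3j(4 5 5; 0 0 0)² = 2/143, sgn -1
Racah Σ t=0..3: t=0:+1/6912 t=1:−1/864 t=2:+1/1152 t=3:−1/17280 = -7/34560
⇒ 3j(4 5 5; 1 -1 0)² = 1/429, sgn +1
4πI² = N·(3j₀)²·(3jₘ)² = 6/169
I = -1·√(0.035503/4π) = -0.05315295
No selection rule forces the value: the integral is nonzero (none).

-0.053153 (none)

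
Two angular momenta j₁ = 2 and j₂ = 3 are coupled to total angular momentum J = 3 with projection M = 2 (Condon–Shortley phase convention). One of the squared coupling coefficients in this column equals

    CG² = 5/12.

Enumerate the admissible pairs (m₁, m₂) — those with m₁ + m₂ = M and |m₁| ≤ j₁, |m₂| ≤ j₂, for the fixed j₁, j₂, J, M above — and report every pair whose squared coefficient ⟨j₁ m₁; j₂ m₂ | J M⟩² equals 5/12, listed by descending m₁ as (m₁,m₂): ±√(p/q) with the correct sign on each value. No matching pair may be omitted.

(-1,3): +√(5/12)

Admissible pairs with m₁+m₂ = M = 2: (-1,3), (0,2), (1,1), (2,0)
  (m₁,m₂)=(2,0): CG² = 1/3, CG = +√(1/3)
  (m₁,m₂)=(1,1): CG² = 1/4, CG = −√(1/4)
  (m₁,m₂)=(0,2): CG² = 0/1, CG = 0
  (m₁,m₂)=(-1,3): CG² = 5/12, CG = +√(5/12)   ← matches the target
Pairs with CG² = 5/12: (-1,3): +√(5/12)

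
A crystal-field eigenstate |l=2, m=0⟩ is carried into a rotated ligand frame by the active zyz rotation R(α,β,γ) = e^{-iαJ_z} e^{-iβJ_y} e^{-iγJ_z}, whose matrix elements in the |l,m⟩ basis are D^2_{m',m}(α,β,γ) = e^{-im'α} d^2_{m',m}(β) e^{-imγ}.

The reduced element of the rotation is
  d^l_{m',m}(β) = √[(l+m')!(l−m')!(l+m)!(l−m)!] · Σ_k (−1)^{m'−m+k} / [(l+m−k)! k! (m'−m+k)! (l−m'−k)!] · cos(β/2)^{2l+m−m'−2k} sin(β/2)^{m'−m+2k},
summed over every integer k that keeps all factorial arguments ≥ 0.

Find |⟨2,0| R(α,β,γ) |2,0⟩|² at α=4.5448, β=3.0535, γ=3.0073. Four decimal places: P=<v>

P=0.9769

D^2_{0,0}(4.5448,3.0535,3.0073) = e^{-i·0·4.5448}·d^2_{0,0}(3.0535)·e^{-i·0·3.0073}. Compute d first:
c=cos(3.053500/2)=0.044032, s=sin(3.053500/2)=0.999030; N=√[2·2·2·2]=4.000000
The bounds max(0,m−m')=0 and min(l+m,l−m')=2 give 3 terms
  k=0: (−1)^0·4.0000/(4)·0.0440^4·0.9990^0 = +0.000004
  k=1: (−1)^1·4.0000/(1)·0.0440^2·0.9990^2 = -0.007740
  k=2: (−1)^2·4.0000/(4)·0.0440^0·0.9990^4 = +0.996126
d^2_{0,0}(3.0535) = +0.000004 -0.007740 +0.996126 = +0.988390
|D^2_{0,0}|² = |d^2_{0,0}(β)|² = (+0.988390)² = 0.976914 (the z-rotation phases have unit modulus)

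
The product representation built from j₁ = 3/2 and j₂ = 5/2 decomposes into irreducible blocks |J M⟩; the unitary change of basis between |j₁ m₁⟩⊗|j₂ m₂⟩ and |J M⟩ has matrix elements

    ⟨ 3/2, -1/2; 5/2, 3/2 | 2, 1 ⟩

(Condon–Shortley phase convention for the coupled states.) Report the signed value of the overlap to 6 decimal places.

+0.154303

triangle: 2!×1!×3!/7! = 12/5040
(j±m)!: 1!×2!×4!×1!×3!×1! = 288
prefactor² = (2J+1)×Δ×N² = 24/7
  k=1: −1/(1!×1!×1!×3!×0!×0!) = -1/6
  k=2: +1/(2!×0!×0!×2!×1!×1!) = 1/4
Σ = 1/12  ⇒  CG² = 24/7×(1/12)² = 1/42
CG = +√(1/42) = +0.154303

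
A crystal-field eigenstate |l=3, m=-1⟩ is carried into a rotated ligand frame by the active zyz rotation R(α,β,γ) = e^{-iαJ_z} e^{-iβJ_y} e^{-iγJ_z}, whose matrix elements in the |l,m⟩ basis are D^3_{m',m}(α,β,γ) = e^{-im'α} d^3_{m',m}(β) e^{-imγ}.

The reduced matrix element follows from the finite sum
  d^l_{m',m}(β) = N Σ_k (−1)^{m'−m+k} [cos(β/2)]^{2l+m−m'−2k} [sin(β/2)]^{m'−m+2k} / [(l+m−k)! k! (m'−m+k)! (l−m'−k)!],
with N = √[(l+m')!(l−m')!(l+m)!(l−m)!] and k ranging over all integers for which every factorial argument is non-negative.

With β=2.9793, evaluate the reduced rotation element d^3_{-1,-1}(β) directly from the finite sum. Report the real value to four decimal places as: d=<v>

d^3_{-1,-1}(β=2.9793) via the finite sum:
Half-angle: c=0.081057, s=0.996709. N=√(2·24·2·24)=48.000000
k∈{0,1,2} keeps every argument non-negative
  k=0: (−1)^0·48.0000/(48)·0.0811^6·0.9967^0 = +0.000000
  k=1: (−1)^1·48.0000/(6)·0.0811^4·0.9967^2 = -0.000343
  k=2: (−1)^2·48.0000/(8)·0.0811^2·0.9967^4 = +0.038905
d^3_{-1,-1}(2.9793) = +0.000000 -0.000343 +0.038905 = +0.038563

d=0.0386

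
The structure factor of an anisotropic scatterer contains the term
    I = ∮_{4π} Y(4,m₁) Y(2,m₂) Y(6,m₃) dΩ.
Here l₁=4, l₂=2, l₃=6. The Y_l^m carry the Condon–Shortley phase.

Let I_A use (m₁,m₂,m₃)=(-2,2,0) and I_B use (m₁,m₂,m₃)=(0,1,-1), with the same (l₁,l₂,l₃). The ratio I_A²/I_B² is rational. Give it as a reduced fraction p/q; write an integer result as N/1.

Same 4,2,6: normalisation and zero-m 3j drop out of the ratio.
A: Δ: 0! 8! 4! / 13! → 1/6435; sum: t=0:+1/34560 = 1/34560; 3j²(4 2 6; -2 2 0) = Δ·Π!·Σ² = 1/429  (sign +1)
B: Δ: 0! 8! 4! / 13! → 1/6435; sum: t=0:+1/3456 = 1/3456; 3j²(4 2 6; 0 1 -1) = Δ·Π!·Σ² = 35/1287  (sign -1)
I_A²/I_B² = (1/429)/(35/1287) = 3/35

3/35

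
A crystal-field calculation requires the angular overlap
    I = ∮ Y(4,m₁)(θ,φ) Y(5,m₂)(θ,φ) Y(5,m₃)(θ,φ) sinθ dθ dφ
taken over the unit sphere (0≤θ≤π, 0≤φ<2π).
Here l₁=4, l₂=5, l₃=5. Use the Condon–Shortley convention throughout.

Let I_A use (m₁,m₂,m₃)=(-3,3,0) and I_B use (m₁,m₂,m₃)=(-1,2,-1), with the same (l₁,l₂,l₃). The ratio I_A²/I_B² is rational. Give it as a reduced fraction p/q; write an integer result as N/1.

36/35

Same 4,5,5: normalisation and zero-m 3j drop out of the ratio.
A: Δ: 4! 4! 6! / 15! → 1/3153150; sum: t=3:−1/17280 t=4:+1/6912 = 1/11520; 3j²(4 5 5; -3 3 0) = Δ·Π!·Σ² = 2/143  (sign -1)
B: Δ: 4! 4! 6! / 15! → 1/3153150; sum: t=1:−1/103680 t=2:+1/2880 t=3:−1/1152 t=4:+1/5184 = -7/20736; 3j²(4 5 5; -1 2 -1) = Δ·Π!·Σ² = 35/2574  (sign -1)
I_A²/I_B² = (2/143)/(35/2574) = 36/35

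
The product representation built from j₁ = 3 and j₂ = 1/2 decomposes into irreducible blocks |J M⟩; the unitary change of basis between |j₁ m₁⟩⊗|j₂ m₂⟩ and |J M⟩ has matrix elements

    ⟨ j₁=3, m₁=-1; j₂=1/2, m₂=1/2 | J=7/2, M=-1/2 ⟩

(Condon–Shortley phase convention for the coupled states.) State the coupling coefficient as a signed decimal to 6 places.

√[8·0!6!1!/8! · 2!4!1!0!3!4!] = √(6912/7)
  +(−1)^0/∏(0,0,4,1,2,0)! = 1/48  (running 1/48)
⟨..|..⟩ = √(6912/7)·(1/48) = +0.654654

+0.654654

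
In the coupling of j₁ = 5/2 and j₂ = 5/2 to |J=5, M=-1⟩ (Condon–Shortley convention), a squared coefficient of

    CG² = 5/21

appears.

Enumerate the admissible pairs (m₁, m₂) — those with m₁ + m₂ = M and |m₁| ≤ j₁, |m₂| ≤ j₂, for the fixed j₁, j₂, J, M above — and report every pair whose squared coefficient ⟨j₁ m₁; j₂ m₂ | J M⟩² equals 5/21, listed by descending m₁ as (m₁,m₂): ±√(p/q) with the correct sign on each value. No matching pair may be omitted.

(1/2,-3/2): +√(5/21); (-3/2,1/2): +√(5/21)

Admissible pairs with m₁+m₂ = M = -1: (-5/2,3/2), (-3/2,1/2), (-1/2,-1/2), (1/2,-3/2), (3/2,-5/2)
  (m₁,m₂)=(3/2,-5/2): CG² = 1/42, CG = +√(1/42)
  (m₁,m₂)=(1/2,-3/2): CG² = 5/21, CG = +√(5/21)   ← matches the target
  (m₁,m₂)=(-1/2,-1/2): CG² = 10/21, CG = +√(10/21)
  (m₁,m₂)=(-3/2,1/2): CG² = 5/21, CG = +√(5/21)   ← matches the target
  (m₁,m₂)=(-5/2,3/2): CG² = 1/42, CG = +√(1/42)
Pairs with CG² = 5/21: (1/2,-3/2): +√(5/21); (-3/2,1/2): +√(5/21)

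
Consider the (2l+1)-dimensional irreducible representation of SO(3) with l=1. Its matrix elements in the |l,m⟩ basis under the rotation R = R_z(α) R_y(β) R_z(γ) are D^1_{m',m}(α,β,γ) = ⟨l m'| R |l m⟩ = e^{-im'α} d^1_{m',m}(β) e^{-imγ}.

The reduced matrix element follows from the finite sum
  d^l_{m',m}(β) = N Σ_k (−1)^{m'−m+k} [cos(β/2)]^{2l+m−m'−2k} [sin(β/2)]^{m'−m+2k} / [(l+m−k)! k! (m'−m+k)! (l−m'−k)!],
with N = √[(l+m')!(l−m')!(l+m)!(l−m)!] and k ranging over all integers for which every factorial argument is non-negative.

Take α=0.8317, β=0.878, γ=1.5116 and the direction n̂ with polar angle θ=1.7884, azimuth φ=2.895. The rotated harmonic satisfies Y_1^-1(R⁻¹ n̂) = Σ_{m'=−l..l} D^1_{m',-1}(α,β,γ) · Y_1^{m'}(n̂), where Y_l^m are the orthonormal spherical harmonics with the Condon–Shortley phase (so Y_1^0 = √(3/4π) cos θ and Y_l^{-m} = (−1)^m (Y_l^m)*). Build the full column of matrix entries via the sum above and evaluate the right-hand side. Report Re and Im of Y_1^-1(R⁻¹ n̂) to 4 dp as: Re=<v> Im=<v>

Need the full column D^1_{m',-1} for m'=−1..1 at α=0.8317, β=0.8780, γ=1.5116.
cos(β/2)=0.905177, sin(β/2)=0.425035
d^1_{-1,-1}: single k=0 term ⇒ +0.819346;  D = -0.571846+0.586787i
d^1_{0,-1}: single k=0 term ⇒ -0.544093;  D = -0.032189-0.543140i
d^1_{1,-1}: single k=0 term ⇒ +0.180654;  D = +0.140483+0.113580i
Y_1^{m'}(θ=1.7884,φ=2.895) and Σ D·Y over m':
  (-0.5718+0.5868i)·(-0.3271-0.0823i)  (-0.0322-0.5431i)·(-0.1055+0.0000i)  (+0.1405+0.1136i)·(+0.3271-0.0823i)
Y_1^-1(R⁻¹ n̂) = +0.294101-0.061992i

Re=0.2941 Im=-0.0620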